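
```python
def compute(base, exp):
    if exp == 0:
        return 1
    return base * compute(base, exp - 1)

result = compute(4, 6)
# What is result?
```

compute(4, 6) = 4 * 4 * 4 * 4 * 4 * 4 = 4096

Answer: 4096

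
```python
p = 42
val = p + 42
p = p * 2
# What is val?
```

Trace:
`p = 42` → p = 42
`val = p + 42` → val = 84
`p = p * 2` → p = 84
So val = 84

Answer: 84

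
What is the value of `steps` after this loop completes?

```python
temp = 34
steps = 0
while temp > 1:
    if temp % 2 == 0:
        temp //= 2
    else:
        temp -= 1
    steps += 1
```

Steps to reduce 34 to 1
`steps` takes the values: 0 → 1 → 2 → 3 → 4 → 5 → 6

Answer: 6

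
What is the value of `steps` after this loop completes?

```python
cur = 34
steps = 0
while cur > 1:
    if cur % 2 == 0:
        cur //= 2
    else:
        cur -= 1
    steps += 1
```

Steps to reduce 34 to 1
`steps` takes the values: 0 → 1 → 2 → 3 → 4 → 5 → 6

Answer: 6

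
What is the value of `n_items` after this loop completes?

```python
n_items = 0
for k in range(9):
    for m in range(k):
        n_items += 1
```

Triangle number: 0+1+2+...+8
`n_items` takes the values: 0 → 1 → 2 → 3 → 4 → 5 → 6 → 7 → 8 → 9 → 10 → 11 → 12 → 13 → 14 → 15 → 16 → 17 → 18 → 19 → 20 → 21 → 22 → 23 → 24 → 25 → 26 → 27 → 28 → 29 → 30 → 31 → 32 → 33 → 34 → 35 → 36

Answer: 36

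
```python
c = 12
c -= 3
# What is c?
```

Trace:
`c = 12` → c = 12
`c -= 3` → c = 9
So c = 9

Answer: 9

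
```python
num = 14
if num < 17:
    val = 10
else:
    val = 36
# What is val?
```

Trace:
`num = 14` → num = 14
`if num < 17: ...` → num < 17 is True → val = 10
So val = 10

Answer: 10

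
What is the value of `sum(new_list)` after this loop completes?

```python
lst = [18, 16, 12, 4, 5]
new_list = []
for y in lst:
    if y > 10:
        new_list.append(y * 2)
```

Sum of doubled values > 10
`new_list` takes the values: [] → [36] → [36, 32] → [36, 32, 24]
So `sum(new_list)` = 92

Answer: 92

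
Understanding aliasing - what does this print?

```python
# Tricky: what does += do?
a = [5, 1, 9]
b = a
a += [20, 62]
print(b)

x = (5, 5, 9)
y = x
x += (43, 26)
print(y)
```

Key concept: += behavior differs for mutable vs immutable.
Step by step:
`a = [5, 1, 9]` → a = [5, 1, 9]
`b = a` → b = [5, 1, 9] (same object as a)
`a += [20, 62]` → a = [5, 1, 9, 20, 62] (same object as b); b = [5, 1, 9, 20, 62] (same object as a)
`print(b)` → prints [5, 1, 9, 20, 62]
`x = (5, 5, 9)` → x = (5, 5, 9)
`y = x` → y = (5, 5, 9)
`x += (43, 26)` → x = (5, 5, 9, 43, 26)
`print(y)` → prints (5, 5, 9)

Answer:
[5, 1, 9, 20, 62]
(5, 5, 9)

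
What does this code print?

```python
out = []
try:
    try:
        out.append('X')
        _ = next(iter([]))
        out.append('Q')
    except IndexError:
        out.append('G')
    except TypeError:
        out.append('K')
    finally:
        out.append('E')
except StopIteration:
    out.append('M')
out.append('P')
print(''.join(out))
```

Execution trace: 'X' (try body) → 'E' (finally) → 'M' (outer except StopIteration) → 'P' (after the try/except). Output: XEMP

Answer: XEMP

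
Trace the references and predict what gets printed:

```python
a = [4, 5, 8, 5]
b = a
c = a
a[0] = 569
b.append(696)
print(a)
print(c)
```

Key concept: multiple aliases.
Step by step:
`a = [4, 5, 8, 5]` → a = [4, 5, 8, 5]
`b = a` → b = [4, 5, 8, 5] (same object as a)
`c = a` → c = [4, 5, 8, 5] (same object as a, b)
`a[0] = 569` → a = [569, 5, 8, 5] (same object as b, c); b = [569, 5, 8, 5] (same object as a, c); c = [569, 5, 8, 5] (same object as a, b)
`b.append(696)` → a = [569, 5, 8, 5, 696] (same object as b, c); b = [569, 5, 8, 5, 696] (same object as a, c); c = [569, 5, 8, 5, 696] (same object as a, b)
`print(a)` → prints [569, 5, 8, 5, 696]
`print(c)` → prints [569, 5, 8, 5, 696]

Answer:
[569, 5, 8, 5, 696]
[569, 5, 8, 5, 696]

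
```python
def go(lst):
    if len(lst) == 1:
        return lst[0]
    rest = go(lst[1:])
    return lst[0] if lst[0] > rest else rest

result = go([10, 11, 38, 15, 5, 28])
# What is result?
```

Recursive max over [10, 11, 38, 15, 5, 28] = 38

Answer: 38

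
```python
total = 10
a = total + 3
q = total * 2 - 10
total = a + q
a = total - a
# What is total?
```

Trace:
`total = 10` → total = 10
`a = total + 3` → a = 13
`q = total * 2 - 10` → q = 10
`total = a + q` → total = 23
`a = total - a` → a = 10
So total = 23

Answer: 23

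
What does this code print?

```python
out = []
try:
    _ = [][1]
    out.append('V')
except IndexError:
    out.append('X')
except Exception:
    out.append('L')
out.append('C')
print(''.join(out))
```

Execution trace: 'X' (except IndexError) → 'C' (after the try/except). Output: XC

Answer: XC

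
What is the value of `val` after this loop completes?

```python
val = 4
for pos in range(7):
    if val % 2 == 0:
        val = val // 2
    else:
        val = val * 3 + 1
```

Collatz-style transformation from 4
`val` takes the values: 4 → 2 → 1 → 4 → 2 → 1 → 4 → 2

Answer: 2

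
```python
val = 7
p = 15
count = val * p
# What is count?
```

Trace:
`val = 7` → val = 7
`p = 15` → p = 15
`count = val * p` → count = 105
So count = 105

Answer: 105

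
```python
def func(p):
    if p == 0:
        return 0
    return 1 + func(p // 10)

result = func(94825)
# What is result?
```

Count of digits of 94825: 5

Answer: 5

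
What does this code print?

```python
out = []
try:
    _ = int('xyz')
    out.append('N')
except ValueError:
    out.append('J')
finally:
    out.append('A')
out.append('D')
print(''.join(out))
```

Execution trace: 'J' (except ValueError) → 'A' (finally) → 'D' (after the try/except). Output: JAD

Answer: JAD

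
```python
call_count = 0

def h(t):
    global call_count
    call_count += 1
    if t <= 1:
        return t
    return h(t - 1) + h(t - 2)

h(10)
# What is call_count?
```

Calls(t) = 1 + Calls(t-1) + Calls(t-2); Calls(0)=Calls(1)=1. For t=10 this gives 177.

Answer: 177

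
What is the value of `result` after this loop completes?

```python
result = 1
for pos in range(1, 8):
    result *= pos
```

7! = 5040
`result` takes the values: 1 → 2 → 6 → 24 → 120 → 720 → 5040

Answer: 5040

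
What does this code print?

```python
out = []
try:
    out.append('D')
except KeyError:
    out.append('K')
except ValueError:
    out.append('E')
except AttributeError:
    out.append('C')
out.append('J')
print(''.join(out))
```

Execution trace: 'D' (try body, no exception) → 'J' (after the try/except). Output: DJ

Answer: DJ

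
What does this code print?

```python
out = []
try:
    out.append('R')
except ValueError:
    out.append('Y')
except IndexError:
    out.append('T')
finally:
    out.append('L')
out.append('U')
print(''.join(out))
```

Execution trace: 'R' (try body, no exception) → 'L' (finally) → 'U' (after the try/except). Output: RLU

Answer: RLU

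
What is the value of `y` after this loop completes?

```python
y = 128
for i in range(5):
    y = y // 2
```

Halve 5 times: 128 // 2^5 = 4
`y` takes the values: 128 → 64 → 32 → 16 → 8 → 4

Answer: 4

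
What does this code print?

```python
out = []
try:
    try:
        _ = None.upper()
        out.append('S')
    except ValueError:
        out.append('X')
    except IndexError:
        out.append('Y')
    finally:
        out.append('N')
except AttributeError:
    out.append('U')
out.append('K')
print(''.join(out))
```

Execution trace: 'N' (inner finally) → 'U' (outer except AttributeError) → 'K' (after the try/except). Output: NUK

Answer: NUK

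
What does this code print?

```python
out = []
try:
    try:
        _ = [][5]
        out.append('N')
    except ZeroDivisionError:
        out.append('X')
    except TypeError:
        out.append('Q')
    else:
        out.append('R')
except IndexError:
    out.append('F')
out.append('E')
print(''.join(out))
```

Execution trace: 'F' (outer except IndexError) → 'E' (after the try/except). Output: FE

Answer: FE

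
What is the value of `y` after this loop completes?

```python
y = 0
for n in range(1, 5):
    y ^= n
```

XOR of 1 to 4
`y` takes the values: 0 → 1 → 3 → 0 → 4

Answer: 4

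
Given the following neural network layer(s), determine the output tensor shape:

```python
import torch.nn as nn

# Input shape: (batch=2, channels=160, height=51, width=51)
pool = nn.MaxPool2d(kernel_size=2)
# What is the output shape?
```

Input: (2, 160, 51, 51) -> Output: (2, 160, 25, 25)

Answer: (2, 160, 25, 25)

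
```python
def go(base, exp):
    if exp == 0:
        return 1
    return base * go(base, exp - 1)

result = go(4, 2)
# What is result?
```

go(4, 2) = 4 * 4 = 16

Answer: 16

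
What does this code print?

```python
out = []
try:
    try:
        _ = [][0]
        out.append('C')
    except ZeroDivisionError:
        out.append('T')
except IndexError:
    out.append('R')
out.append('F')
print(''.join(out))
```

Execution trace: 'R' (outer except IndexError) → 'F' (after the try/except). Output: RF

Answer: RF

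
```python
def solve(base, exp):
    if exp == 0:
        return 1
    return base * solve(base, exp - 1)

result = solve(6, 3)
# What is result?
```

solve(6, 3) = 6 * 6 * 6 = 216

Answer: 216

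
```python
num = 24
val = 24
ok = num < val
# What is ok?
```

Trace:
`num = 24` → num = 24
`val = 24` → val = 24
`ok = num < val` → ok = False
So ok = False

Answer: False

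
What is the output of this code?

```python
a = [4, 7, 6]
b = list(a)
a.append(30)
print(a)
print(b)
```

Key concept: list() constructor creates copy.
Step by step:
`a = [4, 7, 6]` → a = [4, 7, 6]
`b = list(a)` → b = [4, 7, 6]
`a.append(30)` → a = [4, 7, 6, 30]
`print(a)` → prints [4, 7, 6, 30]
`print(b)` → prints [4, 7, 6]

Answer:
[4, 7, 6, 30]
[4, 7, 6]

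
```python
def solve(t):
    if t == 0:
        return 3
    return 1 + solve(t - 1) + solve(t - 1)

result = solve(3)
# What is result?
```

solve(t) = 1 + 2·solve(t-1), solve(0)=3. Closed form: (3+1)·2^3 - 1 = 31.

Answer: 31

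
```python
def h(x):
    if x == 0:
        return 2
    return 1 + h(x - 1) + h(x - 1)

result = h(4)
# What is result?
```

h(x) = 1 + 2·h(x-1), h(0)=2. Closed form: (2+1)·2^4 - 1 = 47.

Answer: 47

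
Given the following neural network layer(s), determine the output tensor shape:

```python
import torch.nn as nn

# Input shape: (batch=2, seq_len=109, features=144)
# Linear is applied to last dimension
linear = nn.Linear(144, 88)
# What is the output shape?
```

Input: (2, 109, 144) -> Output: (2, 109, 88)

Answer: (2, 109, 88)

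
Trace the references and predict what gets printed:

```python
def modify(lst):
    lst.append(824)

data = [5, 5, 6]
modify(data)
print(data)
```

Key concept: function modifies passed list.
Step by step:
`data = [5, 5, 6]` → data = [5, 5, 6]
`modify(data)` → data = [5, 5, 6, 824]
`print(data)` → prints [5, 5, 6, 824]

Answer: [5, 5, 6, 824]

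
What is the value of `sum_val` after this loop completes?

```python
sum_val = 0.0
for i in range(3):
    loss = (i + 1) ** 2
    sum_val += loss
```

Sum of squared losses 1² + 2² + ... + 3²
`sum_val` takes the values: 0.0 → 1.0 → 5.0 → 14.0

Answer: 14.0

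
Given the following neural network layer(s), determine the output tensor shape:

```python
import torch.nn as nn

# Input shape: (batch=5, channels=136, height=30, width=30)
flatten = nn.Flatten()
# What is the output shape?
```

Input: (5, 136, 30, 30) -> Output: (5, 122400)

Answer: (5, 122400)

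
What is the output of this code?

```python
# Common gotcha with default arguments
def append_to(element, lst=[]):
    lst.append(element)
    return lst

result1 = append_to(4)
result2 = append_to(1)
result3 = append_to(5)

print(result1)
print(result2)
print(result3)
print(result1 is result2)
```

Key concept: mutable default argument gotcha.
Step by step:
`result1 = append_to(4)` → result1 = [4]
`result2 = append_to(1)` → result1 = [4, 1] (same object as result2); result2 = [4, 1] (same object as result1)
`result3 = append_to(5)` → result1 = [4, 1, 5] (same object as result2, result3); result2 = [4, 1, 5] (same object as result1, result3); result3 = [4, 1, 5] (same object as result1, result2)
`print(result1)` → prints [4, 1, 5]
`print(result2)` → prints [4, 1, 5]
`print(result3)` → prints [4, 1, 5]
`print(result1 is result2)` → prints True

Answer:
[4, 1, 5]
[4, 1, 5]
[4, 1, 5]
True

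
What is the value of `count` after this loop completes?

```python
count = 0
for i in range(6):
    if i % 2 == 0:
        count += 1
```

Count numbers divisible by 2 in range(6)
`count` takes the values: 0 → 1 → 2 → 3

Answer: 3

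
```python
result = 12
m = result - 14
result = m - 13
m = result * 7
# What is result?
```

Trace:
`result = 12` → result = 12
`m = result - 14` → m = -2
`result = m - 13` → result = -15
`m = result * 7` → m = -105
So result = -15

Answer: -15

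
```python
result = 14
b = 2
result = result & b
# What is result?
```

Trace:
`result = 14` → result = 14
`b = 2` → b = 2
`result = result & b` → result = 2
So result = 2

Answer: 2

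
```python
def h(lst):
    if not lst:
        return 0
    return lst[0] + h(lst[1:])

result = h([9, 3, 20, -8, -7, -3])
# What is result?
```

9 + 3 + 20 + (-8) + (-7) + (-3) + 0 = 14

Answer: 14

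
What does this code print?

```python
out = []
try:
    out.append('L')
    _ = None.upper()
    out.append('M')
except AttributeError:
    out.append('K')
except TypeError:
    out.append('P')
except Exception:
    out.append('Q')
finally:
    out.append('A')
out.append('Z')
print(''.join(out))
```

Execution trace: 'L' (try body) → 'K' (except AttributeError) → 'A' (finally) → 'Z' (after the try/except). Output: LKAZ

Answer: LKAZ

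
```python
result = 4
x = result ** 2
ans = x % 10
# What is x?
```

Trace:
`result = 4` → result = 4
`x = result ** 2` → x = 16
`ans = x % 10` → ans = 6
So x = 16

Answer: 16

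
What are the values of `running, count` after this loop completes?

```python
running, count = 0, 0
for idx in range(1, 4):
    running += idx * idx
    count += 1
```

Sum of squares and count
`running, count` takes the values: (0, 0) → (1, 0) → (1, 1) → (5, 1) → (5, 2) → (14, 2) → (14, 3)

Answer: 14, 3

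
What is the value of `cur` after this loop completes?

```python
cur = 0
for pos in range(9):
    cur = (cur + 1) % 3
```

Increment mod 3, 9 times = 0
`cur` takes the values: 0 → 1 → 2 → 0 → 1 → 2 → 0 → 1 → 2 → 0

Answer: 0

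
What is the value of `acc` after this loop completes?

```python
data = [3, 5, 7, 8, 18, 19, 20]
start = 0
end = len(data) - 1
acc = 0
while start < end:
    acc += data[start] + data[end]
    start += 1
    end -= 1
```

Sum of pairs from ends
`acc` takes the values: 0 → 23 → 47 → 72

Answer: 72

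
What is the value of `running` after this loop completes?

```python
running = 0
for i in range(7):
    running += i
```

Sum of 0 to 6 = 21
`running` takes the values: 0 → 1 → 3 → 6 → 10 → 15 → 21

Answer: 21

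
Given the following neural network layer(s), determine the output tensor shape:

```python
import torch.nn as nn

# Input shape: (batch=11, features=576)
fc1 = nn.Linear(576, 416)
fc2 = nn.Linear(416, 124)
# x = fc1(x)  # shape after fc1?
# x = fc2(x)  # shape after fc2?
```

Input: (11, 576) -> after fc1: (11, 416) -> Output: (11, 124)

Answer: (11, 124)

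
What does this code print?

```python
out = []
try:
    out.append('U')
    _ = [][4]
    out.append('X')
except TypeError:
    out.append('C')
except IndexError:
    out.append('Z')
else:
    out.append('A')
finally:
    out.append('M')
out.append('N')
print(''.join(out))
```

Execution trace: 'U' (try body) → 'Z' (except IndexError) → 'M' (finally) → 'N' (after the try/except). Output: UZMN

Answer: UZMN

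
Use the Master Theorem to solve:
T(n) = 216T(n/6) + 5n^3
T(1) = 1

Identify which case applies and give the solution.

a=216, b=6, f(n)=5n^3. log_6(216) = 3. Since c=3 = 3, Case 2 applies: T(n) = Θ(n^log_b(a) · log n) = O(n^3 log n).

Answer: O(n^3 log n) - Case 2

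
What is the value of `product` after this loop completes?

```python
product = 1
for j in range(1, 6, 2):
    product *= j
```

Product of 1, 3, 5, ... up to 5
`product` takes the values: 1 → 3 → 15

Answer: 15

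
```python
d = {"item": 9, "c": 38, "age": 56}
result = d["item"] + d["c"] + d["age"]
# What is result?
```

Trace:
`d = {"item": 9, "c": 38, "age": 56}` → d = {'item': 9, 'c': 38, 'age': 56}
`result = d["item"] + d["c"] + d["age"]` → result = 103
So result = 103

Answer: 103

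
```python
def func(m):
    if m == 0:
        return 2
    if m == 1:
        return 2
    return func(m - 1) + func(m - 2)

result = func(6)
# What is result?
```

Build up from base cases: func(0)=2, func(1)=2, func(2)=4, func(3)=6, func(4)=10, func(5)=16, func(6)=26

Answer: 26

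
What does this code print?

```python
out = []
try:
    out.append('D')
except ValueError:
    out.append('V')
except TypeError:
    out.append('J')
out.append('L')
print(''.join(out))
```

Execution trace: 'D' (try body, no exception) → 'L' (after the try/except). Output: DL

Answer: DL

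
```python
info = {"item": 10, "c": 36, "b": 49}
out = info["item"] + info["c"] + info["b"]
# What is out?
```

Trace:
`info = {"item": 10, "c": 36, "b": 49}` → info = {'item': 10, 'c': 36, 'b': 49}
`out = info["item"] + info["c"] + info["b"]` → out = 95
So out = 95

Answer: 95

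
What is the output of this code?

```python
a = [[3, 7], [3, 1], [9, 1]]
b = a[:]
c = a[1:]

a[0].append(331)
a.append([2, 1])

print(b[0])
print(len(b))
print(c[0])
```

Key concept: slice with nested mutation.
Step by step:
`a = [[3, 7], [3, 1], [9, 1]]` → a = [[3, 7], [3, 1], [9, 1]]
`b = a[:]` → b = [[3, 7], [3, 1], [9, 1]]
`c = a[1:]` → c = [[3, 1], [9, 1]]
`a[0].append(331)` → a = [[3, 7, 331], [3, 1], [9, 1]]; b = [[3, 7, 331], [3, 1], [9, 1]]
`a.append([2, 1])` → a = [[3, 7, 331], [3, 1], [9, 1], [2, 1]]
`print(b[0])` → prints [3, 7, 331]
`print(len(b))` → prints 3
`print(c[0])` → prints [3, 1]

Answer:
[3, 7, 331]
3
[3, 1]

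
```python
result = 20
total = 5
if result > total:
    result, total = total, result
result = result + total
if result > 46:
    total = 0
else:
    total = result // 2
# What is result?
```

Trace:
`result = 20` → result = 20
`total = 5` → total = 5
`if result > total: ...` → result > total is True → result = 5; total = 20
`result = result + total` → result = 25
`if result > 46: ...` → result > 46 is False, take else branch → total = 12
So result = 25

Answer: 25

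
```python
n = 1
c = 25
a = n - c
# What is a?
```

Trace:
`n = 1` → n = 1
`c = 25` → c = 25
`a = n - c` → a = -24
So a = -24

Answer: -24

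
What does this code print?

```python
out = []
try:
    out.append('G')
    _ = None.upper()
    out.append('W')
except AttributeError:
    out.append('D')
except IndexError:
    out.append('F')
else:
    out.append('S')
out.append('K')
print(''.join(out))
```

Execution trace: 'G' (try body) → 'D' (except AttributeError) → 'K' (after the try/except). Output: GDK

Answer: GDK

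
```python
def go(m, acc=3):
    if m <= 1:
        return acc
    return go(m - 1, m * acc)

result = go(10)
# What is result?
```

Accumulator trace (n, acc): (10, 3) -> (9, 30) -> (8, 270) -> (7, 2160) -> (6, 15120) -> (5, 90720) -> (4, 453600) -> (3, 1814400) -> (2, 5443200) -> (1, 10886400) -> return 10886400

Answer: 10886400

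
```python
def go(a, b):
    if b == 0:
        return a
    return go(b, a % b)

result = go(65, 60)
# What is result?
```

go(65, 60) -> go(60, 5) -> go(5, 0) -> 5

Answer: 5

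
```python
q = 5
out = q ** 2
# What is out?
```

Trace:
`q = 5` → q = 5
`out = q ** 2` → out = 25
So out = 25

Answer: 25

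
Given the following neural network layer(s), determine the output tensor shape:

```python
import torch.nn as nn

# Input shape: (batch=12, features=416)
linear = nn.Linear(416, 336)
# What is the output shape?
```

Input: (12, 416) -> Output: (12, 336)

Answer: (12, 336)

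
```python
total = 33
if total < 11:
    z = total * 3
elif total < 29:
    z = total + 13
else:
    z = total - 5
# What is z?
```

Trace:
`total = 33` → total = 33
`if total < 11: ...` → total < 11 is False, total < 29 is False, take else branch → z = 28
So z = 28

Answer: 28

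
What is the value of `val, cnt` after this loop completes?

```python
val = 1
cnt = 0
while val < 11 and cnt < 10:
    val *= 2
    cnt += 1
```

Double until >= 11 or 10 iterations
`val, cnt` takes the values: (1, 0) → (2, 0) → (2, 1) → (4, 1) → (4, 2) → (8, 2) → (8, 3) → (16, 3) → (16, 4)

Answer: 16, 4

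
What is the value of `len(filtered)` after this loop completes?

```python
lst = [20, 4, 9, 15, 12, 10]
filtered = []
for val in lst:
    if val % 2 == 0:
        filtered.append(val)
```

Count even numbers in [20, 4, 9, 15, 12, 10]
`filtered` takes the values: [] → [20] → [20, 4] → [20, 4, 12] → [20, 4, 12, 10]
So `len(filtered)` = 4

Answer: 4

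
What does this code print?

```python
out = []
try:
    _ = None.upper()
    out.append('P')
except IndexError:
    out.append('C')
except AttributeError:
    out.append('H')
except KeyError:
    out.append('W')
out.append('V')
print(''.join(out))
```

Execution trace: 'H' (except AttributeError) → 'V' (after the try/except). Output: HV

Answer: HV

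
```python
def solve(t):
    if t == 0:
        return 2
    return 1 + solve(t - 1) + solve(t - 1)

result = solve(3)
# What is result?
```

solve(t) = 1 + 2·solve(t-1), solve(0)=2. Closed form: (2+1)·2^3 - 1 = 23.

Answer: 23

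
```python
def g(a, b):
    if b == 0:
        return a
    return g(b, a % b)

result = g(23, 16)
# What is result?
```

g(23, 16) -> g(16, 7) -> g(7, 2) -> g(2, 1) -> g(1, 0) -> 1

Answer: 1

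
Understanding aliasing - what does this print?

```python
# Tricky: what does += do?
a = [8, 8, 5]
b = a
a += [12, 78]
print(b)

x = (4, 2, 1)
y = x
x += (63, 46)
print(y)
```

Key concept: += behavior differs for mutable vs immutable.
Step by step:
`a = [8, 8, 5]` → a = [8, 8, 5]
`b = a` → b = [8, 8, 5] (same object as a)
`a += [12, 78]` → a = [8, 8, 5, 12, 78] (same object as b); b = [8, 8, 5, 12, 78] (same object as a)
`print(b)` → prints [8, 8, 5, 12, 78]
`x = (4, 2, 1)` → x = (4, 2, 1)
`y = x` → y = (4, 2, 1)
`x += (63, 46)` → x = (4, 2, 1, 63, 46)
`print(y)` → prints (4, 2, 1)

Answer:
[8, 8, 5, 12, 78]
(4, 2, 1)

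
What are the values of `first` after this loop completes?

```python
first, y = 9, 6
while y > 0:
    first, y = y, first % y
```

GCD of 9 and 6
`first` takes the values: 9 → 6 → 3

Answer: 3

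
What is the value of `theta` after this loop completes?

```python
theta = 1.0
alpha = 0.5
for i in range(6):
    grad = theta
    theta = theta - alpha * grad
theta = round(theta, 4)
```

Gradient descent: w = 1.0 * (1 - 0.5)^6
`theta` takes the values: 1.0 → 0.5 → 0.25 → 0.125 → 0.0625 → 0.03125 → 0.015625 → 0.0156

Answer: 0.0156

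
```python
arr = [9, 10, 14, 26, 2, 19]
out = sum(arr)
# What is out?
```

Trace:
`arr = [9, 10, 14, 26, 2, 19]` → arr = [9, 10, 14, 26, 2, 19]
`out = sum(arr)` → out = 80
So out = 80

Answer: 80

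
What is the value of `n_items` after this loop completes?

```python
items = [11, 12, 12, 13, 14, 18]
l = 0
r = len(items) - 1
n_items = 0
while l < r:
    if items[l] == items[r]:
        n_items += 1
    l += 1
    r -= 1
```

Count matching pairs from ends
`n_items` takes the values: 0

Answer: 0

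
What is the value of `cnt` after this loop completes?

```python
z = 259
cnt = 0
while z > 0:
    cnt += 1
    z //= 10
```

Count digits by repeated division by 10
`cnt` takes the values: 0 → 1 → 2 → 3

Answer: 3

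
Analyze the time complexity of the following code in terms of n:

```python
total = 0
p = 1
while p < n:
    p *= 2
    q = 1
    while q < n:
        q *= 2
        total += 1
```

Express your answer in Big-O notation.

Each loop level contributes: log n × log n. Multiplying the contributions gives O(log² n).

Answer: O(log² n)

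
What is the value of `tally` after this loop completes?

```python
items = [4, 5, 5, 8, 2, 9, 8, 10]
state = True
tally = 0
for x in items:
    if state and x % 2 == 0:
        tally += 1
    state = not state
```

Count even values at even positions
`tally` takes the values: 0 → 1 → 2 → 3

Answer: 3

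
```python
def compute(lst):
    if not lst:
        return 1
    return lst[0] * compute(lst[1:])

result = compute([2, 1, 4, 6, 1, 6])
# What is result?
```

Product over [2, 1, 4, 6, 1, 6] = 2 * 1 * 4 * 6 * 1 * 6 = 288

Answer: 288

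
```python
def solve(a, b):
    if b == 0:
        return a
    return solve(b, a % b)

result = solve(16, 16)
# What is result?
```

solve(16, 16) -> solve(16, 0) -> 16

Answer: 16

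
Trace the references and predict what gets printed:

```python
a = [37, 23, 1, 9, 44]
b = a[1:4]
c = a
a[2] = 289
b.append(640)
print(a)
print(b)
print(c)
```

Key concept: slice vs alias.
Step by step:
`a = [37, 23, 1, 9, 44]` → a = [37, 23, 1, 9, 44]
`b = a[1:4]` → b = [23, 1, 9]
`c = a` → c = [37, 23, 1, 9, 44] (same object as a)
`a[2] = 289` → a = [37, 23, 289, 9, 44] (same object as c); c = [37, 23, 289, 9, 44] (same object as a)
`b.append(640)` → b = [23, 1, 9, 640]
`print(a)` → prints [37, 23, 289, 9, 44]
`print(b)` → prints [23, 1, 9, 640]
`print(c)` → prints [37, 23, 289, 9, 44]

Answer:
[37, 23, 289, 9, 44]
[23, 1, 9, 640]
[37, 23, 289, 9, 44]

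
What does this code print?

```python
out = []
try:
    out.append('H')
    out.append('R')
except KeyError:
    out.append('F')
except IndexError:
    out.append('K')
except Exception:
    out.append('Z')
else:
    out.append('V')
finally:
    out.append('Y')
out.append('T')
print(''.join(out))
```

Execution trace: 'H' (try body) → 'R' (try body, no exception) → 'V' (else) → 'Y' (finally) → 'T' (after the try/except). Output: HRVYT

Answer: HRVYT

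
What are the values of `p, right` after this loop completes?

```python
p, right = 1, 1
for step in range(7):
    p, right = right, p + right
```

Fibonacci: after 7 iterations
`p, right` takes the values: (1, 1) → (1, 2) → (2, 3) → (3, 5) → (5, 8) → (8, 13) → (13, 21) → (21, 34)

Answer: 21, 34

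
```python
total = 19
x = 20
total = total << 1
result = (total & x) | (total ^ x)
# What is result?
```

Trace:
`total = 19` → total = 19
`x = 20` → x = 20
`total = total << 1` → total = 38
`result = (total & x) | (total ^ x)` → result = 54
So result = 54

Answer: 54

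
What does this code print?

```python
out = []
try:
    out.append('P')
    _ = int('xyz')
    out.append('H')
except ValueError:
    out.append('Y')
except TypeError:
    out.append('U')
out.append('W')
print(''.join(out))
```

Execution trace: 'P' (try body) → 'Y' (except ValueError) → 'W' (after the try/except). Output: PYW

Answer: PYW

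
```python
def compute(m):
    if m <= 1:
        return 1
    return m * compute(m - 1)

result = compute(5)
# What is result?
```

compute(5) = 5 * 4 * 3 * 2 * 1 = 120

Answer: 120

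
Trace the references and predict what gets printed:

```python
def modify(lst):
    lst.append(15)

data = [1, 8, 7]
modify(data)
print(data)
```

Key concept: function modifies passed list.
Step by step:
`data = [1, 8, 7]` → data = [1, 8, 7]
`modify(data)` → data = [1, 8, 7, 15]
`print(data)` → prints [1, 8, 7, 15]

Answer: [1, 8, 7, 15]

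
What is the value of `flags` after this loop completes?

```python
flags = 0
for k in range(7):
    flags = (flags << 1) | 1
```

Build 7 consecutive 1-bits: 0b1111111
`flags` takes the values: 0 → 1 → 3 → 7 → 15 → 31 → 63 → 127

Answer: 127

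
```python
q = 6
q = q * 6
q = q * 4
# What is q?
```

Trace:
`q = 6` → q = 6
`q = q * 6` → q = 36
`q = q * 4` → q = 144
So q = 144

Answer: 144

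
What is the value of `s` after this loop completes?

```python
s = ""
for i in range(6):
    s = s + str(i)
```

Concatenate digits 0 to 5
`s` takes the values: "" → "0" → "01" → "012" → "0123" → "01234" → "012345"

Answer: "012345"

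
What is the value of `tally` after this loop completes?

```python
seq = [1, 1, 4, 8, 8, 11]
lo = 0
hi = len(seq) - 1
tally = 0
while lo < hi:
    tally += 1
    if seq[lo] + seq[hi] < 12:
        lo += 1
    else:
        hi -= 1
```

Steps to find pair summing to 12
`tally` takes the values: 0 → 1 → 2 → 3 → 4 → 5

Answer: 5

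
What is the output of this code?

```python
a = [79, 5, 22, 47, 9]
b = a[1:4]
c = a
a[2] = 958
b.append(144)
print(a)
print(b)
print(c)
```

Key concept: slice vs alias.
Step by step:
`a = [79, 5, 22, 47, 9]` → a = [79, 5, 22, 47, 9]
`b = a[1:4]` → b = [5, 22, 47]
`c = a` → c = [79, 5, 22, 47, 9] (same object as a)
`a[2] = 958` → a = [79, 5, 958, 47, 9] (same object as c); c = [79, 5, 958, 47, 9] (same object as a)
`b.append(144)` → b = [5, 22, 47, 144]
`print(a)` → prints [79, 5, 958, 47, 9]
`print(b)` → prints [5, 22, 47, 144]
`print(c)` → prints [79, 5, 958, 47, 9]

Answer:
[79, 5, 958, 47, 9]
[5, 22, 47, 144]
[79, 5, 958, 47, 9]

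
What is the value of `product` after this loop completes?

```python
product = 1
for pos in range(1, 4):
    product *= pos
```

3! = 6
`product` takes the values: 1 → 2 → 6

Answer: 6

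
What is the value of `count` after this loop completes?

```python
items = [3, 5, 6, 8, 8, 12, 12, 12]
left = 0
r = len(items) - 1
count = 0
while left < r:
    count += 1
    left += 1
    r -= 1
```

Iterations until pointers meet (list length 8)
`count` takes the values: 0 → 1 → 2 → 3 → 4

Answer: 4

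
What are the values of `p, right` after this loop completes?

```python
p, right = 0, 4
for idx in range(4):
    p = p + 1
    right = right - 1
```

p goes 0→4, right goes 4→0
`p, right` takes the values: (0, 4) → (1, 4) → (1, 3) → (2, 3) → (2, 2) → (3, 2) → (3, 1) → (4, 1) → (4, 0)

Answer: 4, 0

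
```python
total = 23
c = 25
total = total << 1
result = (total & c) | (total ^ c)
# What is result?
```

Trace:
`total = 23` → total = 23
`c = 25` → c = 25
`total = total << 1` → total = 46
`result = (total & c) | (total ^ c)` → result = 63
So result = 63

Answer: 63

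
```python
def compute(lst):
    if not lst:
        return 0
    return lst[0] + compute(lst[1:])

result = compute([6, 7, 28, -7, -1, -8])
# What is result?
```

6 + 7 + 28 + (-7) + (-1) + (-8) + 0 = 25

Answer: 25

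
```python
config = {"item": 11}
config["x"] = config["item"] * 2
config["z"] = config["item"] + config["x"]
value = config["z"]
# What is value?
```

Trace:
`config = {"item": 11}` → config = {'item': 11}
`config["x"] = config["item"] * 2` → config = {'item': 11, 'x': 22}
`config["z"] = config["item"] + config["x"]` → config = {'item': 11, 'x': 22, 'z': 33}
`value = config["z"]` → value = 33
So value = 33

Answer: 33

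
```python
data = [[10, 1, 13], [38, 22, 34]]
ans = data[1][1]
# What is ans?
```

Trace:
`data = [[10, 1, 13], [38, 22, 34]]` → data = [[10, 1, 13], [38, 22, 34]]
`ans = data[1][1]` → ans = 22
So ans = 22

Answer: 22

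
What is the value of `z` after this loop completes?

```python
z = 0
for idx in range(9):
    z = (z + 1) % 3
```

Increment mod 3, 9 times = 0
`z` takes the values: 0 → 1 → 2 → 0 → 1 → 2 → 0 → 1 → 2 → 0

Answer: 0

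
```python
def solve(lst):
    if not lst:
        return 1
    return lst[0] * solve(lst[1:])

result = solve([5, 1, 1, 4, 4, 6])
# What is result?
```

Product over [5, 1, 1, 4, 4, 6] = 5 * 1 * 1 * 4 * 4 * 6 = 480

Answer: 480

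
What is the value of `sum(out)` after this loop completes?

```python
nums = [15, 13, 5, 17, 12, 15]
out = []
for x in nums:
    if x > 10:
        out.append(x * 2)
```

Sum of doubled values > 10
`out` takes the values: [] → [30] → [30, 26] → [30, 26, 34] → [30, 26, 34, 24] → [30, 26, 34, 24, 30]
So `sum(out)` = 144

Answer: 144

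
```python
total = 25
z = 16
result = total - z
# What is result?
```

Trace:
`total = 25` → total = 25
`z = 16` → z = 16
`result = total - z` → result = 9
So result = 9

Answer: 9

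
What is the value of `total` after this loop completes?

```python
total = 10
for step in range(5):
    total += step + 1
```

Start at 10, add 1 to 5 = 25
`total` takes the values: 10 → 11 → 13 → 16 → 20 → 25

Answer: 25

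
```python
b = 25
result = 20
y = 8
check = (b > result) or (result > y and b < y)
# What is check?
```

Trace:
`b = 25` → b = 25
`result = 20` → result = 20
`y = 8` → y = 8
`check = (b > result) or (result > y and b < y)` → check = True
So check = True

Answer: True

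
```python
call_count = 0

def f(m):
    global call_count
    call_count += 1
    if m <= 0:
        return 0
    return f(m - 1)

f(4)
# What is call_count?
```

Linear recursion stepping by 1: 5 calls from m=4 down to ≤0.

Answer: 5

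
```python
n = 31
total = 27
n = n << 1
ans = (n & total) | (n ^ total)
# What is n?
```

Trace:
`n = 31` → n = 31
`total = 27` → total = 27
`n = n << 1` → n = 62
`ans = (n & total) | (n ^ total)` → ans = 63
So n = 62

Answer: 62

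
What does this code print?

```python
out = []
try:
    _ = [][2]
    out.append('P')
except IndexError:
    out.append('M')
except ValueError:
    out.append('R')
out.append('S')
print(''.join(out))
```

Execution trace: 'M' (except IndexError) → 'S' (after the try/except). Output: MS

Answer: MS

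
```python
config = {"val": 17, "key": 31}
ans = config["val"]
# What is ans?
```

Trace:
`config = {"val": 17, "key": 31}` → config = {'val': 17, 'key': 31}
`ans = config["val"]` → ans = 17
So ans = 17

Answer: 17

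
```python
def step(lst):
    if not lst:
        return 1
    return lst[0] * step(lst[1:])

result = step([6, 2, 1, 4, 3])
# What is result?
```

Product over [6, 2, 1, 4, 3] = 6 * 2 * 1 * 4 * 3 = 144

Answer: 144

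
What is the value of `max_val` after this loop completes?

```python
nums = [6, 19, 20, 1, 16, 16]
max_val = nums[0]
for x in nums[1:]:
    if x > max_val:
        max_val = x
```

Maximum of [6, 19, 20, 1, 16, 16]
`max_val` takes the values: 6 → 19 → 20

Answer: 20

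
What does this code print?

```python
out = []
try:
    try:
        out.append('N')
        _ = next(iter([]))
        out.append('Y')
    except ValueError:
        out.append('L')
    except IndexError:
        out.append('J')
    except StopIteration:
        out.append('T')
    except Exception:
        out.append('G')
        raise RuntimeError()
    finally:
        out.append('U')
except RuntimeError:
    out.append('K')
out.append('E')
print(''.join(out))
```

Execution trace: 'N' (inner try body) → 'T' (inner except StopIteration) → 'U' (inner finally) → 'E' (after the try/except). Output: NTUE

Answer: NTUE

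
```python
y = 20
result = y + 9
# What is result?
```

Trace:
`y = 20` → y = 20
`result = y + 9` → result = 29
So result = 29

Answer: 29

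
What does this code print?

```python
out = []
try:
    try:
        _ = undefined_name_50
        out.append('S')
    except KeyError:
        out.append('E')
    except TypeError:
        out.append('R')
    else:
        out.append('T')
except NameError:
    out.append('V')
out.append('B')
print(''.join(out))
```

Execution trace: 'V' (outer except NameError) → 'B' (after the try/except). Output: VB

Answer: VB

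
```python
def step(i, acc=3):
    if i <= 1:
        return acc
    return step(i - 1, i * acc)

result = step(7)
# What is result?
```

Accumulator trace (n, acc): (7, 3) -> (6, 21) -> (5, 126) -> (4, 630) -> (3, 2520) -> (2, 7560) -> (1, 15120) -> return 15120

Answer: 15120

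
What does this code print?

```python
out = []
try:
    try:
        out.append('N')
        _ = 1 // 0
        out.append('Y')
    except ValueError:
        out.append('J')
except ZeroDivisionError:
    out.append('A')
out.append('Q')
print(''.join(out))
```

Execution trace: 'N' (try body) → 'A' (outer except ZeroDivisionError) → 'Q' (after the try/except). Output: NAQ

Answer: NAQ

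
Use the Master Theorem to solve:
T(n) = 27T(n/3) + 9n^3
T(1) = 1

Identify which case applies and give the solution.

a=27, b=3, f(n)=9n^3. log_3(27) = 3. Since c=3 = 3, Case 2 applies: T(n) = Θ(n^log_b(a) · log n) = O(n^3 log n).

Answer: O(n^3 log n) - Case 2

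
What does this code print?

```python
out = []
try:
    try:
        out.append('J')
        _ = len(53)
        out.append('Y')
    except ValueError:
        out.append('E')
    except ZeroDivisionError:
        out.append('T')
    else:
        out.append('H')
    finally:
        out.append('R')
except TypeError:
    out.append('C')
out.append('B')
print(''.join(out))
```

Execution trace: 'J' (inner try body) → 'R' (inner finally) → 'C' (outer except TypeError) → 'B' (after the try/except). Output: JRCB

Answer: JRCB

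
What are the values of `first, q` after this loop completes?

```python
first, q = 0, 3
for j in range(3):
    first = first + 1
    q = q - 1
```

first goes 0→3, q goes 3→0
`first, q` takes the values: (0, 3) → (1, 3) → (1, 2) → (2, 2) → (2, 1) → (3, 1) → (3, 0)

Answer: 3, 0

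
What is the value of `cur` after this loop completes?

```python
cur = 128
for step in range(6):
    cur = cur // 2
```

Halve 6 times: 128 // 2^6 = 2
`cur` takes the values: 128 → 64 → 32 → 16 → 8 → 4 → 2

Answer: 2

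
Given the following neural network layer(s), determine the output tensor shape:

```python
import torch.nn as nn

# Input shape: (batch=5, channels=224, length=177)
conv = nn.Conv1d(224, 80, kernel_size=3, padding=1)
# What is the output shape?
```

Input: (5, 224, 177) -> Output: (5, 80, 177)

Answer: (5, 80, 177)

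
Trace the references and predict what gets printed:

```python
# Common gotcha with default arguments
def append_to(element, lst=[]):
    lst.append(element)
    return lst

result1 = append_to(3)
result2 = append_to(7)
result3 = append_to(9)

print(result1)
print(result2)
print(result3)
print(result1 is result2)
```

Key concept: mutable default argument gotcha.
Step by step:
`result1 = append_to(3)` → result1 = [3]
`result2 = append_to(7)` → result1 = [3, 7] (same object as result2); result2 = [3, 7] (same object as result1)
`result3 = append_to(9)` → result1 = [3, 7, 9] (same object as result2, result3); result2 = [3, 7, 9] (same object as result1, result3); result3 = [3, 7, 9] (same object as result1, result2)
`print(result1)` → prints [3, 7, 9]
`print(result2)` → prints [3, 7, 9]
`print(result3)` → prints [3, 7, 9]
`print(result1 is result2)` → prints True

Answer:
[3, 7, 9]
[3, 7, 9]
[3, 7, 9]
True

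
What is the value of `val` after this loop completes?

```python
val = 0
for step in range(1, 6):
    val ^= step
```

XOR of 1 to 5
`val` takes the values: 0 → 1 → 3 → 0 → 4 → 1

Answer: 1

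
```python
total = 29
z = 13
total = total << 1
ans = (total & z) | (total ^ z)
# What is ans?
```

Trace:
`total = 29` → total = 29
`z = 13` → z = 13
`total = total << 1` → total = 58
`ans = (total & z) | (total ^ z)` → ans = 63
So ans = 63

Answer: 63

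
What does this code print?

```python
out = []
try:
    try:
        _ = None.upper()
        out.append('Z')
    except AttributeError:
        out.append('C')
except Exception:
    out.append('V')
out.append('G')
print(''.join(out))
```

Execution trace: 'C' (inner except AttributeError) → 'G' (after the try/except). Output: CG

Answer: CG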